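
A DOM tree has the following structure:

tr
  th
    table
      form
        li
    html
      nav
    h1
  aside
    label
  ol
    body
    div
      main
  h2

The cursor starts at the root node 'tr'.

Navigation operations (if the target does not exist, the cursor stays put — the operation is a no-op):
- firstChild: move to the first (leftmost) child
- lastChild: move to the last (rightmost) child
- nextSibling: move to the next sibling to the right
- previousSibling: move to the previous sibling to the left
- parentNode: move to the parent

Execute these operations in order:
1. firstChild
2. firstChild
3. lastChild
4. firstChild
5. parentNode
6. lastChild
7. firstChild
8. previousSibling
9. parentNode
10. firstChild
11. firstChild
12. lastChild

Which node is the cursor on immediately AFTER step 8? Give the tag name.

After 1 (firstChild): th
After 2 (firstChild): table
After 3 (lastChild): form
After 4 (firstChild): li
After 5 (parentNode): form
After 6 (lastChild): li
After 7 (firstChild): li (no-op, stayed)
After 8 (previousSibling): li (no-op, stayed)

Answer: li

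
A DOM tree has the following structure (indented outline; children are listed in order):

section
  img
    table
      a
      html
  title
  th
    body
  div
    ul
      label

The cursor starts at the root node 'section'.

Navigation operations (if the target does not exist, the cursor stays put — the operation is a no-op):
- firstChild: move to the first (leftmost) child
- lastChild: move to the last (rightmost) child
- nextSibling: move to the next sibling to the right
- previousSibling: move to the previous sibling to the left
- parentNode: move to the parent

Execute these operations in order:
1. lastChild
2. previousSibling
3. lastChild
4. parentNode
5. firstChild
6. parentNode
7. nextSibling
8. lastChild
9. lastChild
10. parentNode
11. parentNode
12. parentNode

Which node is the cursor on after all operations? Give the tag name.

After 1 (lastChild): div
After 2 (previousSibling): th
After 3 (lastChild): body
After 4 (parentNode): th
After 5 (firstChild): body
After 6 (parentNode): th
After 7 (nextSibling): div
After 8 (lastChild): ul
After 9 (lastChild): label
After 10 (parentNode): ul
After 11 (parentNode): div
After 12 (parentNode): section

Answer: section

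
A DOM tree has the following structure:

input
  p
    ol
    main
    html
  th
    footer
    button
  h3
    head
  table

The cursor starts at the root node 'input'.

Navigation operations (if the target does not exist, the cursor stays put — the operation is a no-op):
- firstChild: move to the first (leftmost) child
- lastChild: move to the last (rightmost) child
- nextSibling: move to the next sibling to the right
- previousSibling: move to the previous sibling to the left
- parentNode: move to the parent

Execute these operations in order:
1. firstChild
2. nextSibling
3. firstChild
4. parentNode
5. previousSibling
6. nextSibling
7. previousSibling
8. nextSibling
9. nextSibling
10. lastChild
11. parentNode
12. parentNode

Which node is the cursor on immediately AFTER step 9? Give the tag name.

Answer: h3

Derivation:
After 1 (firstChild): p
After 2 (nextSibling): th
After 3 (firstChild): footer
After 4 (parentNode): th
After 5 (previousSibling): p
After 6 (nextSibling): th
After 7 (previousSibling): p
After 8 (nextSibling): th
After 9 (nextSibling): h3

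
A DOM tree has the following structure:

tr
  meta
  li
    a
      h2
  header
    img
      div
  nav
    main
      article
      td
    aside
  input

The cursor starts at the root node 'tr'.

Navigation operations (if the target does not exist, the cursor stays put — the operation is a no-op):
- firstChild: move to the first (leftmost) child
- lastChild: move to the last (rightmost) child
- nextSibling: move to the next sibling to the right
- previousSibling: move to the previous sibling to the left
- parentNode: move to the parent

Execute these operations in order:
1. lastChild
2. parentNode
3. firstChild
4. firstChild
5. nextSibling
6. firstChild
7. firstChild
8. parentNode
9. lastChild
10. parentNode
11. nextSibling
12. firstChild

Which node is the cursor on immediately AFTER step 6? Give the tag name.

After 1 (lastChild): input
After 2 (parentNode): tr
After 3 (firstChild): meta
After 4 (firstChild): meta (no-op, stayed)
After 5 (nextSibling): li
After 6 (firstChild): a

Answer: a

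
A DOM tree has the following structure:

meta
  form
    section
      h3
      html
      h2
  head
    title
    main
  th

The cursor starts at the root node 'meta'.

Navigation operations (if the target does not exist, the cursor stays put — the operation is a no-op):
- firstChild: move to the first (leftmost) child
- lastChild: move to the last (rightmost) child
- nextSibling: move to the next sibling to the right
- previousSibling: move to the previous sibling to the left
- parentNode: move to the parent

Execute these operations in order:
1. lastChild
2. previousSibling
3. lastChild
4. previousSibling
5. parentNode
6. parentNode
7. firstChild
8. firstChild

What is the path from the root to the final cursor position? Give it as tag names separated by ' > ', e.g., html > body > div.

Answer: meta > form > section

Derivation:
After 1 (lastChild): th
After 2 (previousSibling): head
After 3 (lastChild): main
After 4 (previousSibling): title
After 5 (parentNode): head
After 6 (parentNode): meta
After 7 (firstChild): form
After 8 (firstChild): section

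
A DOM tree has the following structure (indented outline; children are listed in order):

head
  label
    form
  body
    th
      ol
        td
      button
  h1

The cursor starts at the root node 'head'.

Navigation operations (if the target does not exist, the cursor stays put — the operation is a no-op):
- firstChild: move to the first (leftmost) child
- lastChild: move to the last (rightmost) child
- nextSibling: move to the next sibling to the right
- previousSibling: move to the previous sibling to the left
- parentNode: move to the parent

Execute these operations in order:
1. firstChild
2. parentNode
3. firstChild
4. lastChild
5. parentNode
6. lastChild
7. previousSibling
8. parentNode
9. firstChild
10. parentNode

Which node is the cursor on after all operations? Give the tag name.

After 1 (firstChild): label
After 2 (parentNode): head
After 3 (firstChild): label
After 4 (lastChild): form
After 5 (parentNode): label
After 6 (lastChild): form
After 7 (previousSibling): form (no-op, stayed)
After 8 (parentNode): label
After 9 (firstChild): form
After 10 (parentNode): label

Answer: label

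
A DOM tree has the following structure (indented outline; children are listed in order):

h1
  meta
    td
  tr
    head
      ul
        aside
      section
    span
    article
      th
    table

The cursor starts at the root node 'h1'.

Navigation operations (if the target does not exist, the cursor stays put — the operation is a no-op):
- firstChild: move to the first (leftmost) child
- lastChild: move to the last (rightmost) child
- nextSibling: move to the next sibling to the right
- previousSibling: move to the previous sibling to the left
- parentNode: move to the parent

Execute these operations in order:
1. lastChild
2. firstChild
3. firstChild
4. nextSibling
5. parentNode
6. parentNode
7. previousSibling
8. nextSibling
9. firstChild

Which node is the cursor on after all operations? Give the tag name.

After 1 (lastChild): tr
After 2 (firstChild): head
After 3 (firstChild): ul
After 4 (nextSibling): section
After 5 (parentNode): head
After 6 (parentNode): tr
After 7 (previousSibling): meta
After 8 (nextSibling): tr
After 9 (firstChild): head

Answer: head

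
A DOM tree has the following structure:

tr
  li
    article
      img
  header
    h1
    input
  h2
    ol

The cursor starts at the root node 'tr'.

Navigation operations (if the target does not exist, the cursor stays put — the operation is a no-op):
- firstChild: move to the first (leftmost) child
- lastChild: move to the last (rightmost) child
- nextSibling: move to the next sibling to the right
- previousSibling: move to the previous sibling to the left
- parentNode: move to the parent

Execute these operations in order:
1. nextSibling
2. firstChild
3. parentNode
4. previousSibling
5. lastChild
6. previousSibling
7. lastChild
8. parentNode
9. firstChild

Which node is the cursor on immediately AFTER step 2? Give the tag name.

After 1 (nextSibling): tr (no-op, stayed)
After 2 (firstChild): li

Answer: li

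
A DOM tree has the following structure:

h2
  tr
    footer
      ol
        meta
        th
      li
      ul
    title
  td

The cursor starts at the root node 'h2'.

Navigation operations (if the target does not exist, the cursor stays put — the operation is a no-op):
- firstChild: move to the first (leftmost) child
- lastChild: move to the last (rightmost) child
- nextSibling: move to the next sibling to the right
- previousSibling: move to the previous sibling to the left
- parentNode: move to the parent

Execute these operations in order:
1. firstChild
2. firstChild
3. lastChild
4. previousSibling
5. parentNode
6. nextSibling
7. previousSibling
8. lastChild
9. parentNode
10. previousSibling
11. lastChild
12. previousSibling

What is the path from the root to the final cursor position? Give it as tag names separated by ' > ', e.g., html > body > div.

After 1 (firstChild): tr
After 2 (firstChild): footer
After 3 (lastChild): ul
After 4 (previousSibling): li
After 5 (parentNode): footer
After 6 (nextSibling): title
After 7 (previousSibling): footer
After 8 (lastChild): ul
After 9 (parentNode): footer
After 10 (previousSibling): footer (no-op, stayed)
After 11 (lastChild): ul
After 12 (previousSibling): li

Answer: h2 > tr > footer > li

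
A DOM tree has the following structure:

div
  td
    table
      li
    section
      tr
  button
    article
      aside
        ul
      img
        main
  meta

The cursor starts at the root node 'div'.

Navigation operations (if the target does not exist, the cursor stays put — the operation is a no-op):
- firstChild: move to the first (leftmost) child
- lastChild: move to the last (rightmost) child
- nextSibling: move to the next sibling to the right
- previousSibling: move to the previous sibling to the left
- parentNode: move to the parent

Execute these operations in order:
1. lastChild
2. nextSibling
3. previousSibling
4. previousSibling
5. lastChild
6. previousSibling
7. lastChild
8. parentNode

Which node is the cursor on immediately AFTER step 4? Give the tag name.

After 1 (lastChild): meta
After 2 (nextSibling): meta (no-op, stayed)
After 3 (previousSibling): button
After 4 (previousSibling): td

Answer: td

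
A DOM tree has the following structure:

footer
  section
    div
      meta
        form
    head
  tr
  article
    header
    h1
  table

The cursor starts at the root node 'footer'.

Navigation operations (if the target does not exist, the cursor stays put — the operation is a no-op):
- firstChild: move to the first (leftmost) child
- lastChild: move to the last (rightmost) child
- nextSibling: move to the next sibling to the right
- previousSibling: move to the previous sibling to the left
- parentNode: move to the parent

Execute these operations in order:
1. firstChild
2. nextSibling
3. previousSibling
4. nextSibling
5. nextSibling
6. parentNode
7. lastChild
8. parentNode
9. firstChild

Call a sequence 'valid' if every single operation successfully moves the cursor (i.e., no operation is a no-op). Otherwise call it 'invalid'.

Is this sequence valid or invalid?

After 1 (firstChild): section
After 2 (nextSibling): tr
After 3 (previousSibling): section
After 4 (nextSibling): tr
After 5 (nextSibling): article
After 6 (parentNode): footer
After 7 (lastChild): table
After 8 (parentNode): footer
After 9 (firstChild): section

Answer: valid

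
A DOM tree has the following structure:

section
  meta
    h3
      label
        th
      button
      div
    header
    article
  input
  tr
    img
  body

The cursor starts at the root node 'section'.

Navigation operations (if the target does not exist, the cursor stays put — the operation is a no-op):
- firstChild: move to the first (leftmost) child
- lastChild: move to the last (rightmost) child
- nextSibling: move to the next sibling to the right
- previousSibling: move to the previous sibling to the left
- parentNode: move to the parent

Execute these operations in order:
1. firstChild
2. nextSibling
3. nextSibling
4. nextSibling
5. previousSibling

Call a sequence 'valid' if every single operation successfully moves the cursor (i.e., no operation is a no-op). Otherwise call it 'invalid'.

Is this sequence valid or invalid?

Answer: valid

Derivation:
After 1 (firstChild): meta
After 2 (nextSibling): input
After 3 (nextSibling): tr
After 4 (nextSibling): body
After 5 (previousSibling): tr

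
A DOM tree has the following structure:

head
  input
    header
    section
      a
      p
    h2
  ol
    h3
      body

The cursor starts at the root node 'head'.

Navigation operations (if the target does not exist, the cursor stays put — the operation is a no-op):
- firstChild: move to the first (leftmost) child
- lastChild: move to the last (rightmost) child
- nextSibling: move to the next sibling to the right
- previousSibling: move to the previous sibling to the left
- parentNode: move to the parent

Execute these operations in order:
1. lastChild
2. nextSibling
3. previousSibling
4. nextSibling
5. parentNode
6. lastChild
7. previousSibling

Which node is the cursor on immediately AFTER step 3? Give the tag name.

After 1 (lastChild): ol
After 2 (nextSibling): ol (no-op, stayed)
After 3 (previousSibling): input

Answer: input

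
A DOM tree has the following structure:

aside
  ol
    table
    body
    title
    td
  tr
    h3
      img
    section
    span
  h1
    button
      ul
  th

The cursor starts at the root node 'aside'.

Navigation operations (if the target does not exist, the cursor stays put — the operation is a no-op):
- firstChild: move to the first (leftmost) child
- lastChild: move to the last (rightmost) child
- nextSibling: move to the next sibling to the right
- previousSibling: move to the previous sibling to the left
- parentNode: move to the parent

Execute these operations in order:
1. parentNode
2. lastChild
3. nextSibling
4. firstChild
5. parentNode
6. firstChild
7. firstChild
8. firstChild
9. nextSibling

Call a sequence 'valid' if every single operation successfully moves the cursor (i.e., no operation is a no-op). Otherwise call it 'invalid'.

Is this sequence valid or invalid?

After 1 (parentNode): aside (no-op, stayed)
After 2 (lastChild): th
After 3 (nextSibling): th (no-op, stayed)
After 4 (firstChild): th (no-op, stayed)
After 5 (parentNode): aside
After 6 (firstChild): ol
After 7 (firstChild): table
After 8 (firstChild): table (no-op, stayed)
After 9 (nextSibling): body

Answer: invalid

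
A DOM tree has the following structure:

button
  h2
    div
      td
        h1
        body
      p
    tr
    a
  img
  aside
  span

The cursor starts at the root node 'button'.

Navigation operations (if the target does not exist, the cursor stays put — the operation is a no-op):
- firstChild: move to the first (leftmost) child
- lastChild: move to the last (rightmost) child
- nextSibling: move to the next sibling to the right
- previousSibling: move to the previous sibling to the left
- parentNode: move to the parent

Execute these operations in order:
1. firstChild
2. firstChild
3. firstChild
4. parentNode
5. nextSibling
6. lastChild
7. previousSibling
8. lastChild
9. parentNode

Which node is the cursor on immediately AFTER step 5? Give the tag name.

Answer: tr

Derivation:
After 1 (firstChild): h2
After 2 (firstChild): div
After 3 (firstChild): td
After 4 (parentNode): div
After 5 (nextSibling): tr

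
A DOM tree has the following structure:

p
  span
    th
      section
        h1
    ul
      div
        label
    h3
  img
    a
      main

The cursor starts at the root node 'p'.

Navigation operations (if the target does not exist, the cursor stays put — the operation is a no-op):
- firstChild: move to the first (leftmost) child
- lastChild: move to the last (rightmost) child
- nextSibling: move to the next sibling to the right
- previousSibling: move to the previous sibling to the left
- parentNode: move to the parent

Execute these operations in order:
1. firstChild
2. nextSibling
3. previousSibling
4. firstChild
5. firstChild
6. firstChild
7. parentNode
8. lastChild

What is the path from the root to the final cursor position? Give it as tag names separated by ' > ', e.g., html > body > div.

Answer: p > span > th > section > h1

Derivation:
After 1 (firstChild): span
After 2 (nextSibling): img
After 3 (previousSibling): span
After 4 (firstChild): th
After 5 (firstChild): section
After 6 (firstChild): h1
After 7 (parentNode): section
After 8 (lastChild): h1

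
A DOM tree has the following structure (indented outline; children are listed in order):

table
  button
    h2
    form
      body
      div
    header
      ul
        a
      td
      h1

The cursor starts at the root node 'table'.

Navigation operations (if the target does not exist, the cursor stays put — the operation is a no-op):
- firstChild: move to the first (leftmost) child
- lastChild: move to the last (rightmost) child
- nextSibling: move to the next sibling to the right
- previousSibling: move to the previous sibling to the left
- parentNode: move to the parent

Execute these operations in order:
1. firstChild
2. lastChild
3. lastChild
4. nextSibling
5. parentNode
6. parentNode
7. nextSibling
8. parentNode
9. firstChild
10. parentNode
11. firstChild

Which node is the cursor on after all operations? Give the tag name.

Answer: button

Derivation:
After 1 (firstChild): button
After 2 (lastChild): header
After 3 (lastChild): h1
After 4 (nextSibling): h1 (no-op, stayed)
After 5 (parentNode): header
After 6 (parentNode): button
After 7 (nextSibling): button (no-op, stayed)
After 8 (parentNode): table
After 9 (firstChild): button
After 10 (parentNode): table
After 11 (firstChild): button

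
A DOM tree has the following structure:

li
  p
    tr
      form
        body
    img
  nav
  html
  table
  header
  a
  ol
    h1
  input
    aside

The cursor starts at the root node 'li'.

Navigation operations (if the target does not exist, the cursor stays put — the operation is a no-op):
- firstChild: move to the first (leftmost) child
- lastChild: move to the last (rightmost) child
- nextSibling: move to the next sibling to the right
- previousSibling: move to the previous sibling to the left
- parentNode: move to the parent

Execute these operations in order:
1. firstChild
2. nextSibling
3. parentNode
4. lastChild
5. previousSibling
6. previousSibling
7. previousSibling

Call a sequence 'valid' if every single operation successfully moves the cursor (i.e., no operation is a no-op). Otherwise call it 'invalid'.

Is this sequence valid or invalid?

After 1 (firstChild): p
After 2 (nextSibling): nav
After 3 (parentNode): li
After 4 (lastChild): input
After 5 (previousSibling): ol
After 6 (previousSibling): a
After 7 (previousSibling): header

Answer: valid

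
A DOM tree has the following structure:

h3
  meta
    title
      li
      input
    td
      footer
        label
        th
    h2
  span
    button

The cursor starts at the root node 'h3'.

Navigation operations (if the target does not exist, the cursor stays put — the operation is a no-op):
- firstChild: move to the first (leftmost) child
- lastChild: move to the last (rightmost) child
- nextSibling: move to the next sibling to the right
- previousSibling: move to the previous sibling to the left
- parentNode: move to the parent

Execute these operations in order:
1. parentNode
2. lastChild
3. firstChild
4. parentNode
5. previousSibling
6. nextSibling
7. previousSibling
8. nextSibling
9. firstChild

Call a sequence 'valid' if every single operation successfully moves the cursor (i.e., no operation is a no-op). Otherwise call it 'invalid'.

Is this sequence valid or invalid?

After 1 (parentNode): h3 (no-op, stayed)
After 2 (lastChild): span
After 3 (firstChild): button
After 4 (parentNode): span
After 5 (previousSibling): meta
After 6 (nextSibling): span
After 7 (previousSibling): meta
After 8 (nextSibling): span
After 9 (firstChild): button

Answer: invalid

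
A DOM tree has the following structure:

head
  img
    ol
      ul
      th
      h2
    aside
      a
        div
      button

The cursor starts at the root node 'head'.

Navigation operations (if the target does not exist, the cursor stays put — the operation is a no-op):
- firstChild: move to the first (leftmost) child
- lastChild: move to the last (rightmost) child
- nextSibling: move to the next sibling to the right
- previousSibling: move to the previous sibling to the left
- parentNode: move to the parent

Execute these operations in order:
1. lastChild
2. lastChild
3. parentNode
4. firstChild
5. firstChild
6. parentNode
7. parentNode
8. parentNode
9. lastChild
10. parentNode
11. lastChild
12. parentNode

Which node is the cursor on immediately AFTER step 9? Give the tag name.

After 1 (lastChild): img
After 2 (lastChild): aside
After 3 (parentNode): img
After 4 (firstChild): ol
After 5 (firstChild): ul
After 6 (parentNode): ol
After 7 (parentNode): img
After 8 (parentNode): head
After 9 (lastChild): img

Answer: img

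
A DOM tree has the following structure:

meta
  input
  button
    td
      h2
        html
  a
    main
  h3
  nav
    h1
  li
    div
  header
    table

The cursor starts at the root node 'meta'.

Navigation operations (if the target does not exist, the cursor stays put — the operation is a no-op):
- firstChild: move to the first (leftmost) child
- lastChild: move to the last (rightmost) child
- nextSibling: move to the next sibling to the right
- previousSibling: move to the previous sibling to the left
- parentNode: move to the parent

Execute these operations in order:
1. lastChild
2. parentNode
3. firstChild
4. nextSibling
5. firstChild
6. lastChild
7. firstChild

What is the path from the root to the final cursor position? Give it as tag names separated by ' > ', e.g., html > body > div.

After 1 (lastChild): header
After 2 (parentNode): meta
After 3 (firstChild): input
After 4 (nextSibling): button
After 5 (firstChild): td
After 6 (lastChild): h2
After 7 (firstChild): html

Answer: meta > button > td > h2 > html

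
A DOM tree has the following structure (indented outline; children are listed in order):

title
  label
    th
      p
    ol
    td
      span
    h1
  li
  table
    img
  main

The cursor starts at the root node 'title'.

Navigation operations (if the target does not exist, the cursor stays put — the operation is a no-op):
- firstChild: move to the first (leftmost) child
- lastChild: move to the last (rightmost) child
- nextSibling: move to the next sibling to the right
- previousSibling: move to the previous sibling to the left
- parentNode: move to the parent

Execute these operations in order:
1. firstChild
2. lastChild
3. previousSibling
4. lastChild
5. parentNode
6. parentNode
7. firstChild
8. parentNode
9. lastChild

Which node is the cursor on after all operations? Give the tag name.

Answer: h1

Derivation:
After 1 (firstChild): label
After 2 (lastChild): h1
After 3 (previousSibling): td
After 4 (lastChild): span
After 5 (parentNode): td
After 6 (parentNode): label
After 7 (firstChild): th
After 8 (parentNode): label
After 9 (lastChild): h1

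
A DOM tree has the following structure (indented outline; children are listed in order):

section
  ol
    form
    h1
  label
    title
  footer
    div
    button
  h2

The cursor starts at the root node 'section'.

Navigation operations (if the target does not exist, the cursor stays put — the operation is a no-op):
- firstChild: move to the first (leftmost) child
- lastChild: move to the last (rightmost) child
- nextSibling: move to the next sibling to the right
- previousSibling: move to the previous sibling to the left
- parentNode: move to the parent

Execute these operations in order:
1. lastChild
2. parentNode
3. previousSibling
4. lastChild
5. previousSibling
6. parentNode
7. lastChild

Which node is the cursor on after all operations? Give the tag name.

Answer: h2

Derivation:
After 1 (lastChild): h2
After 2 (parentNode): section
After 3 (previousSibling): section (no-op, stayed)
After 4 (lastChild): h2
After 5 (previousSibling): footer
After 6 (parentNode): section
After 7 (lastChild): h2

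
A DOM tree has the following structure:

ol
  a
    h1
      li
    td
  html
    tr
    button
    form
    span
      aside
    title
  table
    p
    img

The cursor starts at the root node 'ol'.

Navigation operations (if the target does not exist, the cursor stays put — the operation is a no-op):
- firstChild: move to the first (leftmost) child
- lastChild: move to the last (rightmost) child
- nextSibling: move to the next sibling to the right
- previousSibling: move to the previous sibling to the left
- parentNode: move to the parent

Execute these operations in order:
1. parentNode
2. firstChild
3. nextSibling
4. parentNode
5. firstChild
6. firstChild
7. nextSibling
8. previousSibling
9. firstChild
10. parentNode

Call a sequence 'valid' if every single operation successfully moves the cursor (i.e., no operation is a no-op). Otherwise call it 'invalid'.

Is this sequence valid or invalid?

Answer: invalid

Derivation:
After 1 (parentNode): ol (no-op, stayed)
After 2 (firstChild): a
After 3 (nextSibling): html
After 4 (parentNode): ol
After 5 (firstChild): a
After 6 (firstChild): h1
After 7 (nextSibling): td
After 8 (previousSibling): h1
After 9 (firstChild): li
After 10 (parentNode): h1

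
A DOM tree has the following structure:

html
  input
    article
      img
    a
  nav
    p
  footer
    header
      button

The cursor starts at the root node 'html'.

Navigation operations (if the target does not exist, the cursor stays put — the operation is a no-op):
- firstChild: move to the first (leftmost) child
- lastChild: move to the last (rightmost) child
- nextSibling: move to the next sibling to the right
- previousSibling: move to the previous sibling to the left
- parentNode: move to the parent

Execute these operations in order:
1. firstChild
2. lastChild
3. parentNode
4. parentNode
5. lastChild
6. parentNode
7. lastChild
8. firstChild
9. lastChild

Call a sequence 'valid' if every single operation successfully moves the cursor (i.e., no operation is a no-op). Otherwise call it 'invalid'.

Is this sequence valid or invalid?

Answer: valid

Derivation:
After 1 (firstChild): input
After 2 (lastChild): a
After 3 (parentNode): input
After 4 (parentNode): html
After 5 (lastChild): footer
After 6 (parentNode): html
After 7 (lastChild): footer
After 8 (firstChild): header
After 9 (lastChild): button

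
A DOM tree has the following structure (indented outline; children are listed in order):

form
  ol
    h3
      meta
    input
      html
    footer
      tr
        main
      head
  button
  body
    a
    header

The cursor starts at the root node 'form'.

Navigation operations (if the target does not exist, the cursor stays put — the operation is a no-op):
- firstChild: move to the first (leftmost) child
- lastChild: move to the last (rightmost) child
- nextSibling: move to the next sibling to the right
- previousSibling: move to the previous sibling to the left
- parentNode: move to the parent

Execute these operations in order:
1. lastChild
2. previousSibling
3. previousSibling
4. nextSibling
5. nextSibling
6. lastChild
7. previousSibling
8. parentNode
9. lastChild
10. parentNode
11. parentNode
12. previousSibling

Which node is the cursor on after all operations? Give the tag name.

After 1 (lastChild): body
After 2 (previousSibling): button
After 3 (previousSibling): ol
After 4 (nextSibling): button
After 5 (nextSibling): body
After 6 (lastChild): header
After 7 (previousSibling): a
After 8 (parentNode): body
After 9 (lastChild): header
After 10 (parentNode): body
After 11 (parentNode): form
After 12 (previousSibling): form (no-op, stayed)

Answer: form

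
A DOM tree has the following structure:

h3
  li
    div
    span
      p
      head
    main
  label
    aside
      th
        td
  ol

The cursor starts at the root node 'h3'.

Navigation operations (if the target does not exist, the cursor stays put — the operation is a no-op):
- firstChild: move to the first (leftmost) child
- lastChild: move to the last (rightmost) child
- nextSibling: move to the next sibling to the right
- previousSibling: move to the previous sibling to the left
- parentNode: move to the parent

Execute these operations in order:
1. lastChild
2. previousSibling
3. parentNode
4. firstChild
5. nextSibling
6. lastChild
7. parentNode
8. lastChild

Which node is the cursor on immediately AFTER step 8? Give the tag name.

After 1 (lastChild): ol
After 2 (previousSibling): label
After 3 (parentNode): h3
After 4 (firstChild): li
After 5 (nextSibling): label
After 6 (lastChild): aside
After 7 (parentNode): label
After 8 (lastChild): aside

Answer: aside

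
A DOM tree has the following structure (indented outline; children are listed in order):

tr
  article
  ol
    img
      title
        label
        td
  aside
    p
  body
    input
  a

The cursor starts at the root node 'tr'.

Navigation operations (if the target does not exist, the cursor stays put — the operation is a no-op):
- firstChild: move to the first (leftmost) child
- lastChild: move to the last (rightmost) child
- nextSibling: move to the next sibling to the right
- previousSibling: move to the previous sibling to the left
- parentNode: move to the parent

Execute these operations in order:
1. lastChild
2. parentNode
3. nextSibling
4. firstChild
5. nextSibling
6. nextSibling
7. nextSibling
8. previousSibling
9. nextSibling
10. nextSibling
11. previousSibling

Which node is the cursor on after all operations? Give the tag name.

Answer: body

Derivation:
After 1 (lastChild): a
After 2 (parentNode): tr
After 3 (nextSibling): tr (no-op, stayed)
After 4 (firstChild): article
After 5 (nextSibling): ol
After 6 (nextSibling): aside
After 7 (nextSibling): body
After 8 (previousSibling): aside
After 9 (nextSibling): body
After 10 (nextSibling): a
After 11 (previousSibling): body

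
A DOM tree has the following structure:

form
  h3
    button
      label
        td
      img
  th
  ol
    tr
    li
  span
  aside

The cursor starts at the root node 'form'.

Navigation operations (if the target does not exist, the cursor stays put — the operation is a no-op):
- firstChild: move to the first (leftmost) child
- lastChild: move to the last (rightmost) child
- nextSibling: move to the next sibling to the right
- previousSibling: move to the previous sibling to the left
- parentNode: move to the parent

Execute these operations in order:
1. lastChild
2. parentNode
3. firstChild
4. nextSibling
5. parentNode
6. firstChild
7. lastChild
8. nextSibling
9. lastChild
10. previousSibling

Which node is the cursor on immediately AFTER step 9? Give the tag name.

Answer: img

Derivation:
After 1 (lastChild): aside
After 2 (parentNode): form
After 3 (firstChild): h3
After 4 (nextSibling): th
After 5 (parentNode): form
After 6 (firstChild): h3
After 7 (lastChild): button
After 8 (nextSibling): button (no-op, stayed)
After 9 (lastChild): img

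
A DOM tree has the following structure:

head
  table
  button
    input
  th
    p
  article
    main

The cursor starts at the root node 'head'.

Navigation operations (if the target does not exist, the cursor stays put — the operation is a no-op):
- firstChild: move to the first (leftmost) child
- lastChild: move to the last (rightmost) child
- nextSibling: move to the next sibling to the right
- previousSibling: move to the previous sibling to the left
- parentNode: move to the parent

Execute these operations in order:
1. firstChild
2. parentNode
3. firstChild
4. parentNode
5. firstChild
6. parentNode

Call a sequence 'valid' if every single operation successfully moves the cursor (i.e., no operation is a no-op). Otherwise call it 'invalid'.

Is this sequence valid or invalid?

Answer: valid

Derivation:
After 1 (firstChild): table
After 2 (parentNode): head
After 3 (firstChild): table
After 4 (parentNode): head
After 5 (firstChild): table
After 6 (parentNode): head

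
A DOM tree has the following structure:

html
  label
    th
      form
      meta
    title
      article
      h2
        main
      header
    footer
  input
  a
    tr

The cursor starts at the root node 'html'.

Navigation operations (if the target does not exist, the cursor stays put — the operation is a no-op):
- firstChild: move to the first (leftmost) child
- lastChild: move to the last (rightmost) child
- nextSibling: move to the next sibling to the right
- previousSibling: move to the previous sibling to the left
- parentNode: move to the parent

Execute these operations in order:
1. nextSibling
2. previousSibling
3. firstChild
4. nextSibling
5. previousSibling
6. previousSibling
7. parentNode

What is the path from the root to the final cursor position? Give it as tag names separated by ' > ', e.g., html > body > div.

Answer: html

Derivation:
After 1 (nextSibling): html (no-op, stayed)
After 2 (previousSibling): html (no-op, stayed)
After 3 (firstChild): label
After 4 (nextSibling): input
After 5 (previousSibling): label
After 6 (previousSibling): label (no-op, stayed)
After 7 (parentNode): html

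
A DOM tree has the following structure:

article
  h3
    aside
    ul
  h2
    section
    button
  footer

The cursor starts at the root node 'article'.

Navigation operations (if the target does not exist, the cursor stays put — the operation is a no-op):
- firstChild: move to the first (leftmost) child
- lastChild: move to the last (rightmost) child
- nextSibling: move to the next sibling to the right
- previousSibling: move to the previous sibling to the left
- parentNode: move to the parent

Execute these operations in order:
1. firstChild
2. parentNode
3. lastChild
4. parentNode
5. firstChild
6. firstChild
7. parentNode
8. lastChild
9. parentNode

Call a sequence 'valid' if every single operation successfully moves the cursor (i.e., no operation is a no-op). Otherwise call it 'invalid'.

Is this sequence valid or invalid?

After 1 (firstChild): h3
After 2 (parentNode): article
After 3 (lastChild): footer
After 4 (parentNode): article
After 5 (firstChild): h3
After 6 (firstChild): aside
After 7 (parentNode): h3
After 8 (lastChild): ul
After 9 (parentNode): h3

Answer: valid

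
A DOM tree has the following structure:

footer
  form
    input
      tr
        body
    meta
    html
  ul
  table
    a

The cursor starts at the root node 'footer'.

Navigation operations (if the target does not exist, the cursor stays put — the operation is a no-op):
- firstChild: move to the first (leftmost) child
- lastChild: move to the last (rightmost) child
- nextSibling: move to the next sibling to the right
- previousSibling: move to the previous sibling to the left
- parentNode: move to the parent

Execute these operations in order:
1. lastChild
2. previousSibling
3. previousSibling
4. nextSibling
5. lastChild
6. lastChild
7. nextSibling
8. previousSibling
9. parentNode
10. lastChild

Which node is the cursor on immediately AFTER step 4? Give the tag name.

Answer: ul

Derivation:
After 1 (lastChild): table
After 2 (previousSibling): ul
After 3 (previousSibling): form
After 4 (nextSibling): ul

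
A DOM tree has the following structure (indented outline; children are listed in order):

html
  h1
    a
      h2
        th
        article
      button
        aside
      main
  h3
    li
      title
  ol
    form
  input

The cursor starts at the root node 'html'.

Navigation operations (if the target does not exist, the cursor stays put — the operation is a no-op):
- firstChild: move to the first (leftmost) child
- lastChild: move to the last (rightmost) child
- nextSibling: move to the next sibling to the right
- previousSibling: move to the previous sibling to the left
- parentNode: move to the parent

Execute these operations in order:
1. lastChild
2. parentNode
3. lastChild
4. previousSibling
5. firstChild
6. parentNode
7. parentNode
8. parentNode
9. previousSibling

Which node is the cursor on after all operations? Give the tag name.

Answer: html

Derivation:
After 1 (lastChild): input
After 2 (parentNode): html
After 3 (lastChild): input
After 4 (previousSibling): ol
After 5 (firstChild): form
After 6 (parentNode): ol
After 7 (parentNode): html
After 8 (parentNode): html (no-op, stayed)
After 9 (previousSibling): html (no-op, stayed)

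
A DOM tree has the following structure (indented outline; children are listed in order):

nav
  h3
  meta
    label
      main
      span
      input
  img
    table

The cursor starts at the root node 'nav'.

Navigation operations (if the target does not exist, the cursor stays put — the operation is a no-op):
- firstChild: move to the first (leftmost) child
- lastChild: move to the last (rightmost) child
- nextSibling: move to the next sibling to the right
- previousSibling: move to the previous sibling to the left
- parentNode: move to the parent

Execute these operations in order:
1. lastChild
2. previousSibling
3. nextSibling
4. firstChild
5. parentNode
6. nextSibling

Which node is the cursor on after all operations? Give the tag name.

Answer: img

Derivation:
After 1 (lastChild): img
After 2 (previousSibling): meta
After 3 (nextSibling): img
After 4 (firstChild): table
After 5 (parentNode): img
After 6 (nextSibling): img (no-op, stayed)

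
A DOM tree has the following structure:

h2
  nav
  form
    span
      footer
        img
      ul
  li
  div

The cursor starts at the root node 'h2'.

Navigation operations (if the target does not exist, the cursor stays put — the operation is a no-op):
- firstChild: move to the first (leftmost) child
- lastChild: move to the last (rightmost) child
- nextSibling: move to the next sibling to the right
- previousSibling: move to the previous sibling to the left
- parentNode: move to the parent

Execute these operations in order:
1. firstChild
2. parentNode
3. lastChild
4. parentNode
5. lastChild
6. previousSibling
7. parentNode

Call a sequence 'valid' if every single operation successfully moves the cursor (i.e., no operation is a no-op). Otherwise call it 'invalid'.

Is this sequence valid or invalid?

After 1 (firstChild): nav
After 2 (parentNode): h2
After 3 (lastChild): div
After 4 (parentNode): h2
After 5 (lastChild): div
After 6 (previousSibling): li
After 7 (parentNode): h2

Answer: valid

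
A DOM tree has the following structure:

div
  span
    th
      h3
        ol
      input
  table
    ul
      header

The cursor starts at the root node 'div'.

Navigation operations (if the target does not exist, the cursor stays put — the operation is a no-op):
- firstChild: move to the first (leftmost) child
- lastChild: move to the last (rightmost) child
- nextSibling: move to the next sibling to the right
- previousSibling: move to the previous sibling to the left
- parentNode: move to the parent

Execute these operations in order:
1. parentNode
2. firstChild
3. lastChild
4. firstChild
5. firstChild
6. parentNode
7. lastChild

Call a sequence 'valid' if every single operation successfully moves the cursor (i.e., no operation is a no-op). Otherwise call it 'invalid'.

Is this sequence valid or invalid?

After 1 (parentNode): div (no-op, stayed)
After 2 (firstChild): span
After 3 (lastChild): th
After 4 (firstChild): h3
After 5 (firstChild): ol
After 6 (parentNode): h3
After 7 (lastChild): ol

Answer: invalid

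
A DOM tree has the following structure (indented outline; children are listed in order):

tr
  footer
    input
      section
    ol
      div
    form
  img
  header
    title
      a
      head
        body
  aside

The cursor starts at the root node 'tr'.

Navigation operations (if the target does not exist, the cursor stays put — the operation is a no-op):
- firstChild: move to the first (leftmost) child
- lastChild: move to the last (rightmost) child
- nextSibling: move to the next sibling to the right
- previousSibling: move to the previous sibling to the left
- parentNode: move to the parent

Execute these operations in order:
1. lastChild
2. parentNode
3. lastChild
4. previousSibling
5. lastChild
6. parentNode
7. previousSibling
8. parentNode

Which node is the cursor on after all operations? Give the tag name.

After 1 (lastChild): aside
After 2 (parentNode): tr
After 3 (lastChild): aside
After 4 (previousSibling): header
After 5 (lastChild): title
After 6 (parentNode): header
After 7 (previousSibling): img
After 8 (parentNode): tr

Answer: tr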